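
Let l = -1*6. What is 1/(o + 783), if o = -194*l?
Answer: 1/1947 ≈ 0.00051361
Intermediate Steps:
l = -6
o = 1164 (o = -194*(-6) = 1164)
1/(o + 783) = 1/(1164 + 783) = 1/1947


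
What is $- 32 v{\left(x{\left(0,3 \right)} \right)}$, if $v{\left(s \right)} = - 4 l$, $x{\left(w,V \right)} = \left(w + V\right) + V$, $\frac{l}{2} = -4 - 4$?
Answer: $-2048$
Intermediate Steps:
$l = -16$ ($l = 2 \left(-4 - 4\right) = 2 \left(-8\right) = -16$)
$x{\left(w,V \right)} = w + 2 V$ ($x{\left(w,V \right)} = \left(V + w\right) + V = w + 2 V$)
$v{\left(s \right)} = 64$ ($v{\left(s \right)} = \left(-4\right) \left(-16\right) = 64$)
$- 32 v{\left(x{\left(0,3 \right)} \right)} = \left(-32\right) 64 = -2048$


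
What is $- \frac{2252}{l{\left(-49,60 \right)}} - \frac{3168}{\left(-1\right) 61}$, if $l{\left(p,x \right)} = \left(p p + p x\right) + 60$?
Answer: $\frac{1654844}{29219} \approx 56.636$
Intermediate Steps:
$l{\left(p,x \right)} = 60 + p^{2} + p x$ ($l{\left(p,x \right)} = \left(p^{2} + p x\right) + 60 = 60 + p^{2} + p x$)
$- \frac{2252}{l{\left(-49,60 \right)}} - \frac{3168}{\left(-1\right) 61} = - \frac{2252}{60 + \left(-49\right)^{2} - 2940} - \frac{3168}{\left(-1\right) 61} = - \frac{2252}{60 + 2401 - 2940} - \frac{3168}{-61} = - \frac{2252}{-479} - - \frac{3168}{61} = \left(-2252\right) \left(- \frac{1}{479}\right) + \frac{3168}{61} = \frac{2252}{479} + \frac{3168}{61} = \frac{1654844}{29219}$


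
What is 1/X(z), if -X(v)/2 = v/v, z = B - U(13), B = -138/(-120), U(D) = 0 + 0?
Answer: -½ ≈ -0.50000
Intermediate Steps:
U(D) = 0
B = 23/20 (B = -138*(-1/120) = 23/20 ≈ 1.1500)
z = 23/20 (z = 23/20 - 1*0 = 23/20 + 0 = 23/20 ≈ 1.1500)
X(v) = -2 (X(v) = -2*v/v = -2*1 = -2)
1/X(z) = 1/(-2) = -½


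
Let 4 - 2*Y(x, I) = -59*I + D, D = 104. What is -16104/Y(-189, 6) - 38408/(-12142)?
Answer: -95328476/771017 ≈ -123.64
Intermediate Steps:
Y(x, I) = -50 + 59*I/2 (Y(x, I) = 2 - (-59*I + 104)/2 = 2 - (104 - 59*I)/2 = 2 + (-52 + 59*I/2) = -50 + 59*I/2)
-16104/Y(-189, 6) - 38408/(-12142) = -16104/(-50 + (59/2)*6) - 38408/(-12142) = -16104/(-50 + 177) - 38408*(-1/12142) = -16104/127 + 19204/6071 = -95328476/771017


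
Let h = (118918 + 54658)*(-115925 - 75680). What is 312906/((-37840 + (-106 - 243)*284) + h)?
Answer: -14223/1511734838 ≈ -9.4084e-6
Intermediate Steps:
h = -33258029480 (h = 173576*(-191605) = -33258029480)
312906/((-37840 + (-106 - 243)*284) + h) = 312906/((-37840 + (-106 - 243)*284) - 33258029480) = 312906/((-37840 - 349*284) - 33258029480) = 312906/((-37840 - 99116) - 33258029480) = 312906/(-136956 - 33258029480) = 312906/(-33258166436) = 312906*(-1/33258166436) = -14223/1511734838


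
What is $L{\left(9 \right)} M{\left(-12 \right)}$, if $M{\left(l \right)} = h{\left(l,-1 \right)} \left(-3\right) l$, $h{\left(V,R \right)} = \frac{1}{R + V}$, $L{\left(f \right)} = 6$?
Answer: $- \frac{216}{13} \approx -16.615$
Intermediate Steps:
$M{\left(l \right)} = - \frac{3 l}{-1 + l}$ ($M{\left(l \right)} = \frac{1}{-1 + l} \left(-3\right) l = - \frac{3}{-1 + l} l = - \frac{3 l}{-1 + l}$)
$L{\left(9 \right)} M{\left(-12 \right)} = 6 \left(\left(-3\right) \left(-12\right) \frac{1}{-1 - 12}\right) = 6 \left(\left(-3\right) \left(-12\right) \frac{1}{-13}\right) = 6 \left(\left(-3\right) \left(-12\right) \left(- \frac{1}{13}\right)\right) = 6 \left(- \frac{36}{13}\right) = - \frac{216}{13}$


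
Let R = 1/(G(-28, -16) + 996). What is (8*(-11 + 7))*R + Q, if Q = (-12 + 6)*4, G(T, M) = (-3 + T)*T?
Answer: -5596/233 ≈ -24.017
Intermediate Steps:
G(T, M) = T*(-3 + T)
Q = -24 (Q = -6*4 = -24)
R = 1/1864 (R = 1/(-28*(-3 - 28) + 996) = 1/(-28*(-31) + 996) = 1/(868 + 996) = 1/1864 ≈ 0.00053648)
(8*(-11 + 7))*R + Q = (8*(-11 + 7))*(1/1864) - 24 = (8*(-4))*(1/1864) - 24 = -32*1/1864 - 24 = -4/233 - 24 = -5596/233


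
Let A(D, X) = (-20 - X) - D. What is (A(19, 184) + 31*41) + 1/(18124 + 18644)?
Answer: 38532865/36768 ≈ 1048.0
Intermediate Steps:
A(D, X) = -20 - D - X
(A(19, 184) + 31*41) + 1/(18124 + 18644) = ((-20 - 1*19 - 1*184) + 31*41) + 1/(18124 + 18644) = ((-20 - 19 - 184) + 1271) + 1/36768 = (-223 + 1271) + 1/36768 = 1048 + 1/36768 = 38532865/36768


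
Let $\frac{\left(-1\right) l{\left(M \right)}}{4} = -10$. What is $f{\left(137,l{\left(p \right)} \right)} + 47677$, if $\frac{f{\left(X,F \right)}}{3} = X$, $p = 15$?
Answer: $48088$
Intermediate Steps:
$l{\left(M \right)} = 40$ ($l{\left(M \right)} = \left(-4\right) \left(-10\right) = 40$)
$f{\left(X,F \right)} = 3 X$
$f{\left(137,l{\left(p \right)} \right)} + 47677 = 3 \cdot 137 + 47677 = 411 + 47677 = 48088$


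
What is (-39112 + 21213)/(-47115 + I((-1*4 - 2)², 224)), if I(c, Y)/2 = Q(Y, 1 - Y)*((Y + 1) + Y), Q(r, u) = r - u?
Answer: -2557/50613 ≈ -0.050521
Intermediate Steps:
I(c, Y) = 2*(1 + 2*Y)*(-1 + 2*Y) (I(c, Y) = 2*((Y - (1 - Y))*((Y + 1) + Y)) = 2*((Y + (-1 + Y))*((1 + Y) + Y)) = 2*((-1 + 2*Y)*(1 + 2*Y)) = 2*((1 + 2*Y)*(-1 + 2*Y)) = 2*(1 + 2*Y)*(-1 + 2*Y))
(-39112 + 21213)/(-47115 + I((-1*4 - 2)², 224)) = (-39112 + 21213)/(-47115 + (-2 + 8*224²)) = -17899/(-47115 + (-2 + 8*50176)) = -17899/(-47115 + (-2 + 401408)) = -17899/(-47115 + 401406) = -17899/354291 = -17899*1/354291 = -2557/50613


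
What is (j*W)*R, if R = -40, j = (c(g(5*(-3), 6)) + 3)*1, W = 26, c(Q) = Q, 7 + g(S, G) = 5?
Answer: -1040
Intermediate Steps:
g(S, G) = -2 (g(S, G) = -7 + 5 = -2)
j = 1 (j = (-2 + 3)*1 = 1*1 = 1)
(j*W)*R = (1*26)*(-40) = 26*(-40) = -1040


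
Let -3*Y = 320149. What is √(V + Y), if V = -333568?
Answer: I*√3962559/3 ≈ 663.54*I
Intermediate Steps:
Y = -320149/3 (Y = -⅓*320149 = -320149/3 ≈ -1.0672e+5)
√(V + Y) = √(-333568 - 320149/3) = √(-1320853/3) = I*√3962559/3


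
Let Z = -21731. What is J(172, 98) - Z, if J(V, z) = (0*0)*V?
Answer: 21731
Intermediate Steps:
J(V, z) = 0 (J(V, z) = 0*V = 0)
J(172, 98) - Z = 0 - 1*(-21731) = 0 + 21731 = 21731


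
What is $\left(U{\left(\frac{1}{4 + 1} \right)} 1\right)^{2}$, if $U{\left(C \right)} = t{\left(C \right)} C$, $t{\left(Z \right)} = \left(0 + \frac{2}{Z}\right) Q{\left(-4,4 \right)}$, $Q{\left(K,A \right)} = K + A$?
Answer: $0$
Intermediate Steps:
$Q{\left(K,A \right)} = A + K$
$t{\left(Z \right)} = 0$ ($t{\left(Z \right)} = \left(0 + \frac{2}{Z}\right) \left(4 - 4\right) = \frac{2}{Z} 0 = 0$)
$U{\left(C \right)} = 0$ ($U{\left(C \right)} = 0 C = 0$)
$\left(U{\left(\frac{1}{4 + 1} \right)} 1\right)^{2} = \left(0 \cdot 1\right)^{2} = 0^{2} = 0$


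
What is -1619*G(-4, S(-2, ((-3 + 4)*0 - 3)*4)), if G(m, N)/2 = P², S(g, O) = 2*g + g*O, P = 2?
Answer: -12952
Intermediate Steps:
S(g, O) = 2*g + O*g
G(m, N) = 8 (G(m, N) = 2*2² = 2*4 = 8)
-1619*G(-4, S(-2, ((-3 + 4)*0 - 3)*4)) = -1619*8 = -12952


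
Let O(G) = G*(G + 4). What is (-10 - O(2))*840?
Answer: -18480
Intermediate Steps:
O(G) = G*(4 + G)
(-10 - O(2))*840 = (-10 - 2*(4 + 2))*840 = (-10 - 2*6)*840 = (-10 - 1*12)*840 = (-10 - 12)*840 = -22*840 = -18480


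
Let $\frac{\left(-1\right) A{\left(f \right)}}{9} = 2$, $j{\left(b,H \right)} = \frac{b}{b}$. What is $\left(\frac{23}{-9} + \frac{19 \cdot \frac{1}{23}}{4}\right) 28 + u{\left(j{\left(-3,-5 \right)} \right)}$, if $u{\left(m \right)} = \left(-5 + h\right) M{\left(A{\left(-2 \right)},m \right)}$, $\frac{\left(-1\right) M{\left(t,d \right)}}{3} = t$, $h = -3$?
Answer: $- \frac{103039}{207} \approx -497.77$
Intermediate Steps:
$j{\left(b,H \right)} = 1$
$A{\left(f \right)} = -18$ ($A{\left(f \right)} = \left(-9\right) 2 = -18$)
$M{\left(t,d \right)} = - 3 t$
$u{\left(m \right)} = -432$ ($u{\left(m \right)} = \left(-5 - 3\right) \left(\left(-3\right) \left(-18\right)\right) = \left(-8\right) 54 = -432$)
$\left(\frac{23}{-9} + \frac{19 \cdot \frac{1}{23}}{4}\right) 28 + u{\left(j{\left(-3,-5 \right)} \right)} = \left(\frac{23}{-9} + \frac{19 \cdot \frac{1}{23}}{4}\right) 28 - 432 = \left(23 \left(- \frac{1}{9}\right) + 19 \cdot \frac{1}{23} \cdot \frac{1}{4}\right) 28 - 432 = \left(- \frac{23}{9} + \frac{19}{23} \cdot \frac{1}{4}\right) 28 - 432 = \left(- \frac{23}{9} + \frac{19}{92}\right) 28 - 432 = \left(- \frac{1945}{828}\right) 28 - 432 = - \frac{13615}{207} - 432 = - \frac{103039}{207}$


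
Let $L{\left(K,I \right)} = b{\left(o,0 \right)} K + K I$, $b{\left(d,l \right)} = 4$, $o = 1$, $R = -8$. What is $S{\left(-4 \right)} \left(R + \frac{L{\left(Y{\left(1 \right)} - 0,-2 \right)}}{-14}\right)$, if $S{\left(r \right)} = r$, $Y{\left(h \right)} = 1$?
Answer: $\frac{228}{7} \approx 32.571$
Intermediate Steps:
$L{\left(K,I \right)} = 4 K + I K$ ($L{\left(K,I \right)} = 4 K + K I = 4 K + I K$)
$S{\left(-4 \right)} \left(R + \frac{L{\left(Y{\left(1 \right)} - 0,-2 \right)}}{-14}\right) = - 4 \left(-8 + \frac{\left(1 - 0\right) \left(4 - 2\right)}{-14}\right) = - 4 \left(-8 + \left(1 + 0\right) 2 \left(- \frac{1}{14}\right)\right) = - 4 \left(-8 + 1 \cdot 2 \left(- \frac{1}{14}\right)\right) = - 4 \left(-8 + 2 \left(- \frac{1}{14}\right)\right) = - 4 \left(-8 - \frac{1}{7}\right) = \left(-4\right) \left(- \frac{57}{7}\right) = \frac{228}{7}$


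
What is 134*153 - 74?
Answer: 20428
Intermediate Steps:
134*153 - 74 = 20502 - 74 = 20428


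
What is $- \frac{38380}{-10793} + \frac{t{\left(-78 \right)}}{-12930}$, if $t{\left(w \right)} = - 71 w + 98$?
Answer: $\frac{217712026}{69776745} \approx 3.1201$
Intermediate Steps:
$t{\left(w \right)} = 98 - 71 w$
$- \frac{38380}{-10793} + \frac{t{\left(-78 \right)}}{-12930} = - \frac{38380}{-10793} + \frac{98 - -5538}{-12930} = \left(-38380\right) \left(- \frac{1}{10793}\right) + \left(98 + 5538\right) \left(- \frac{1}{12930}\right) = \frac{38380}{10793} + 5636 \left(- \frac{1}{12930}\right) = \frac{38380}{10793} - \frac{2818}{6465} = \frac{217712026}{69776745}$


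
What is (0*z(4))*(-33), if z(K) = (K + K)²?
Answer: 0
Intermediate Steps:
z(K) = 4*K² (z(K) = (2*K)² = 4*K²)
(0*z(4))*(-33) = (0*(4*4²))*(-33) = (0*(4*16))*(-33) = (0*64)*(-33) = 0*(-33) = 0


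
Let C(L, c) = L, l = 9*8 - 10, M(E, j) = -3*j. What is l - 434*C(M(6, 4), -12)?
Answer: 5270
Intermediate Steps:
l = 62 (l = 72 - 10 = 62)
l - 434*C(M(6, 4), -12) = 62 - (-1302)*4 = 62 - 434*(-12) = 62 + 5208 = 5270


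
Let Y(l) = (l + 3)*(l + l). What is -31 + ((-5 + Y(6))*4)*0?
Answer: -31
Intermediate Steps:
Y(l) = 2*l*(3 + l) (Y(l) = (3 + l)*(2*l) = 2*l*(3 + l))
-31 + ((-5 + Y(6))*4)*0 = -31 + ((-5 + 2*6*(3 + 6))*4)*0 = -31 + ((-5 + 2*6*9)*4)*0 = -31 + ((-5 + 108)*4)*0 = -31 + (103*4)*0 = -31 + 412*0 = -31 + 0 = -31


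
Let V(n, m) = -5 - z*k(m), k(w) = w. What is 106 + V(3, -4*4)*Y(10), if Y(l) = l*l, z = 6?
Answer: 9206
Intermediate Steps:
V(n, m) = -5 - 6*m
Y(l) = l²
106 + V(3, -4*4)*Y(10) = 106 + (-5 - (-24)*4)*10² = 106 + (-5 - 6*(-16))*100 = 106 + (-5 + 96)*100 = 106 + 91*100 = 106 + 9100 = 9206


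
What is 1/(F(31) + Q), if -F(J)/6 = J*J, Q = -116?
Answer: -1/5882 ≈ -0.00017001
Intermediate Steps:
F(J) = -6*J² (F(J) = -6*J*J = -6*J²)
1/(F(31) + Q) = 1/(-6*31² - 116) = 1/(-6*961 - 116) = 1/(-5766 - 116) = 1/(-5882) = -1/5882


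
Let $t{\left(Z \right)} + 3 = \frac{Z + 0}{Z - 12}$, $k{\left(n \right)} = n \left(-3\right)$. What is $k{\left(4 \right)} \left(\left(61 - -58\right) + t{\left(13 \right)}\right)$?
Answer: $-1548$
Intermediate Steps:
$k{\left(n \right)} = - 3 n$
$t{\left(Z \right)} = -3 + \frac{Z}{-12 + Z}$ ($t{\left(Z \right)} = -3 + \frac{Z + 0}{Z - 12} = -3 + \frac{Z}{-12 + Z}$)
$k{\left(4 \right)} \left(\left(61 - -58\right) + t{\left(13 \right)}\right) = \left(-3\right) 4 \left(\left(61 - -58\right) + \frac{2 \left(18 - 13\right)}{-12 + 13}\right) = - 12 \left(\left(61 + 58\right) + \frac{2 \left(18 - 13\right)}{1}\right) = - 12 \left(119 + 2 \cdot 1 \cdot 5\right) = - 12 \left(119 + 10\right) = \left(-12\right) 129 = -1548$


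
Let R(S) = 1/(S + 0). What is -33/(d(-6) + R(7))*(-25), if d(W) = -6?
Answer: -5775/41 ≈ -140.85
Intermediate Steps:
R(S) = 1/S
-33/(d(-6) + R(7))*(-25) = -33/(-6 + 1/7)*(-25) = -33/(-6 + ⅐)*(-25) = -33/(-41/7)*(-25) = -33*(-7/41)*(-25) = (231/41)*(-25) = -5775/41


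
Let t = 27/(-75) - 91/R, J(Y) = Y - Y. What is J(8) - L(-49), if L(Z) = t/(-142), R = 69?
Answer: -1448/122475 ≈ -0.011823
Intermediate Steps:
J(Y) = 0
t = -2896/1725 (t = 27/(-75) - 91/69 = 27*(-1/75) - 91*1/69 = -9/25 - 91/69 = -2896/1725 ≈ -1.6788)
L(Z) = 1448/122475 (L(Z) = -2896/1725/(-142) = -2896/1725*(-1/142) = 1448/122475)
J(8) - L(-49) = 0 - 1*1448/122475 = 0 - 1448/122475 = -1448/122475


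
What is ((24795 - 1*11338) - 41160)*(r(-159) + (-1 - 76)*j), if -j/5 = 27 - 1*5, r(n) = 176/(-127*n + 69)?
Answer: -216107723234/921 ≈ -2.3464e+8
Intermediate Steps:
r(n) = 176/(69 - 127*n)
j = -110 (j = -5*(27 - 1*5) = -5*(27 - 5) = -5*22 = -110)
((24795 - 1*11338) - 41160)*(r(-159) + (-1 - 76)*j) = ((24795 - 1*11338) - 41160)*(-176/(-69 + 127*(-159)) + (-1 - 76)*(-110)) = ((24795 - 11338) - 41160)*(-176/(-69 - 20193) - 77*(-110)) = (13457 - 41160)*(-176/(-20262) + 8470) = -27703*(-176*(-1/20262) + 8470) = -27703*(8/921 + 8470) = -27703*7800878/921 = -216107723234/921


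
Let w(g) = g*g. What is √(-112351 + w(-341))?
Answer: √3930 ≈ 62.690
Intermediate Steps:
w(g) = g²
√(-112351 + w(-341)) = √(-112351 + (-341)²) = √(-112351 + 116281) = √3930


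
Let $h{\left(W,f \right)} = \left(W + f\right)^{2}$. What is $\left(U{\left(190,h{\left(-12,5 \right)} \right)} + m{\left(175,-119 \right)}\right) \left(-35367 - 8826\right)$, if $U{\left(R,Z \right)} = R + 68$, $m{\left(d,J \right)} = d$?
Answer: $-19135569$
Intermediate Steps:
$U{\left(R,Z \right)} = 68 + R$
$\left(U{\left(190,h{\left(-12,5 \right)} \right)} + m{\left(175,-119 \right)}\right) \left(-35367 - 8826\right) = \left(\left(68 + 190\right) + 175\right) \left(-35367 - 8826\right) = \left(258 + 175\right) \left(-44193\right) = 433 \left(-44193\right) = -19135569$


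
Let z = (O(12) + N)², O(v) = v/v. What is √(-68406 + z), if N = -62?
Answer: I*√64685 ≈ 254.33*I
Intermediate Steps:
O(v) = 1
z = 3721 (z = (1 - 62)² = (-61)² = 3721)
√(-68406 + z) = √(-68406 + 3721) = √(-64685) = I*√64685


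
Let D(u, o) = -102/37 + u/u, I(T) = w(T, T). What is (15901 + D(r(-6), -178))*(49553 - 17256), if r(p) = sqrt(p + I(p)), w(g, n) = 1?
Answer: 18999420784/37 ≈ 5.1350e+8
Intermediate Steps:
I(T) = 1
r(p) = sqrt(1 + p) (r(p) = sqrt(p + 1) = sqrt(1 + p))
D(u, o) = -65/37 (D(u, o) = -102*1/37 + 1 = -102/37 + 1 = -65/37)
(15901 + D(r(-6), -178))*(49553 - 17256) = (15901 - 65/37)*(49553 - 17256) = (588272/37)*32297 = 18999420784/37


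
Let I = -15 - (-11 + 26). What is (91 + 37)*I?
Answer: -3840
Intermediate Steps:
I = -30 (I = -15 - 1*15 = -15 - 15 = -30)
(91 + 37)*I = (91 + 37)*(-30) = 128*(-30) = -3840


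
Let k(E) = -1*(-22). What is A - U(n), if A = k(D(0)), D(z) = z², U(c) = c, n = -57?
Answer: 79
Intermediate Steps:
k(E) = 22
A = 22
A - U(n) = 22 - 1*(-57) = 22 + 57 = 79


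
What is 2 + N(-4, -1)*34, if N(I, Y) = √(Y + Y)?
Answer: 2 + 34*I*√2 ≈ 2.0 + 48.083*I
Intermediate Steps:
N(I, Y) = √2*√Y (N(I, Y) = √(2*Y) = √2*√Y)
2 + N(-4, -1)*34 = 2 + (√2*√(-1))*34 = 2 + (√2*I)*34 = 2 + (I*√2)*34 = 2 + 34*I*√2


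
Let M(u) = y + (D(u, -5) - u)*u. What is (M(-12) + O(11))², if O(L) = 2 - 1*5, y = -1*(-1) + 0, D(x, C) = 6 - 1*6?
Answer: 21316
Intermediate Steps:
D(x, C) = 0 (D(x, C) = 6 - 6 = 0)
y = 1 (y = 1 + 0 = 1)
O(L) = -3 (O(L) = 2 - 5 = -3)
M(u) = 1 - u² (M(u) = 1 + (0 - u)*u = 1 + (-u)*u = 1 - u²)
(M(-12) + O(11))² = ((1 - 1*(-12)²) - 3)² = ((1 - 1*144) - 3)² = ((1 - 144) - 3)² = (-143 - 3)² = (-146)² = 21316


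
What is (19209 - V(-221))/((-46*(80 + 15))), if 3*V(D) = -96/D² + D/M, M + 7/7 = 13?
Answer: -33785518697/7683666120 ≈ -4.3971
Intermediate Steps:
M = 12 (M = -1 + 13 = 12)
V(D) = -32/D² + D/36 (V(D) = (-96/D² + D/12)/3 = -32/D² + D/36)
(19209 - V(-221))/((-46*(80 + 15))) = (19209 - (-32/(-221)² + (1/36)*(-221)))/((-46*(80 + 15))) = (19209 - (-32*1/48841 - 221/36))/((-46*95)) = (19209 - (-32/48841 - 221/36))/(-4370) = (19209 - 1*(-10795013/1758276))*(-1/4370) = (19209 + 10795013/1758276)*(-1/4370) = (33785518697/1758276)*(-1/4370) = -33785518697/7683666120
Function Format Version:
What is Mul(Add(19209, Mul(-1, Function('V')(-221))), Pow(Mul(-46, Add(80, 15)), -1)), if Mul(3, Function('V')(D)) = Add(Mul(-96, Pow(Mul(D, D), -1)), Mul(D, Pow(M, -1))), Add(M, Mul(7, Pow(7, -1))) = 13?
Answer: Rational(-33785518697, 7683666120) ≈ -4.3971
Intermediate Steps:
M = 12 (M = Add(-1, 13) = 12)
Function('V')(D) = Add(Mul(-32, Pow(D, -2)), Mul(Rational(1, 36), D)) (Function('V')(D) = Mul(Rational(1, 3), Add(Mul(-96, Pow(Mul(D, D), -1)), Mul(D, Pow(12, -1)))) = Mul(Rational(1, 3), Add(Mul(-96, Pow(Pow(D, 2), -1)), Mul(D, Rational(1, 12)))) = Mul(Rational(1, 3), Add(Mul(-96, Pow(D, -2)), Mul(Rational(1, 12), D))) = Add(Mul(-32, Pow(D, -2)), Mul(Rational(1, 36), D)))
Mul(Add(19209, Mul(-1, Function('V')(-221))), Pow(Mul(-46, Add(80, 15)), -1)) = Mul(Add(19209, Mul(-1, Add(Mul(-32, Pow(-221, -2)), Mul(Rational(1, 36), -221)))), Pow(Mul(-46, Add(80, 15)), -1)) = Mul(Add(19209, Mul(-1, Add(Mul(-32, Rational(1, 48841)), Rational(-221, 36)))), Pow(Mul(-46, 95), -1)) = Mul(Add(19209, Mul(-1, Add(Rational(-32, 48841), Rational(-221, 36)))), Pow(-4370, -1)) = Mul(Add(19209, Mul(-1, Rational(-10795013, 1758276))), Rational(-1, 4370)) = Mul(Add(19209, Rational(10795013, 1758276)), Rational(-1, 4370)) = Mul(Rational(33785518697, 1758276), Rational(-1, 4370)) = Rational(-33785518697, 7683666120)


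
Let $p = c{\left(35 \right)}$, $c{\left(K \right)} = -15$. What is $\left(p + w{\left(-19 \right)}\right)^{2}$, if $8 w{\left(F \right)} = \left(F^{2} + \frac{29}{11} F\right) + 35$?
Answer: $\frac{6175225}{7744} \approx 797.42$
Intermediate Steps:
$w{\left(F \right)} = \frac{35}{8} + \frac{F^{2}}{8} + \frac{29 F}{88}$ ($w{\left(F \right)} = \frac{\left(F^{2} + \frac{29}{11} F\right) + 35}{8} = \frac{\left(F^{2} + 29 \cdot \frac{1}{11} F\right) + 35}{8} = \frac{\left(F^{2} + \frac{29 F}{11}\right) + 35}{8} = \frac{35 + F^{2} + \frac{29 F}{11}}{8} = \frac{35}{8} + \frac{F^{2}}{8} + \frac{29 F}{88}$)
$p = -15$
$\left(p + w{\left(-19 \right)}\right)^{2} = \left(-15 + \left(\frac{35}{8} + \frac{\left(-19\right)^{2}}{8} + \frac{29}{88} \left(-19\right)\right)\right)^{2} = \left(-15 + \left(\frac{35}{8} + \frac{1}{8} \cdot 361 - \frac{551}{88}\right)\right)^{2} = \left(-15 + \left(\frac{35}{8} + \frac{361}{8} - \frac{551}{88}\right)\right)^{2} = \left(-15 + \frac{3805}{88}\right)^{2} = \left(\frac{2485}{88}\right)^{2} = \frac{6175225}{7744}$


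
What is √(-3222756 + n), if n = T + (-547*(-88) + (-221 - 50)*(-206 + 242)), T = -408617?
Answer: I*√3592993 ≈ 1895.5*I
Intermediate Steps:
n = -370237 (n = -408617 + (-547*(-88) + (-221 - 50)*(-206 + 242)) = -408617 + (48136 - 271*36) = -408617 + (48136 - 9756) = -408617 + 38380 = -370237)
√(-3222756 + n) = √(-3222756 - 370237) = √(-3592993) = I*√3592993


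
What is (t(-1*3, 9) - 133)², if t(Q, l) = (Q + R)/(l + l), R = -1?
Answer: 1437601/81 ≈ 17748.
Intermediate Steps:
t(Q, l) = (-1 + Q)/(2*l) (t(Q, l) = (Q - 1)/(l + l) = (-1 + Q)/((2*l)) = (-1 + Q)*(1/(2*l)) = (-1 + Q)/(2*l))
(t(-1*3, 9) - 133)² = ((½)*(-1 - 1*3)/9 - 133)² = ((½)*(⅑)*(-1 - 3) - 133)² = ((½)*(⅑)*(-4) - 133)² = (-2/9 - 133)² = (-1199/9)² = 1437601/81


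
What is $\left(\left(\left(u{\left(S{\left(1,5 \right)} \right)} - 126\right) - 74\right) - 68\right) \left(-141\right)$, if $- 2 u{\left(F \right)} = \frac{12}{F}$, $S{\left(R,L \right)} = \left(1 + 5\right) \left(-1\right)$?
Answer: $37647$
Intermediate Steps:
$S{\left(R,L \right)} = -6$ ($S{\left(R,L \right)} = 6 \left(-1\right) = -6$)
$u{\left(F \right)} = - \frac{6}{F}$ ($u{\left(F \right)} = - \frac{12 \frac{1}{F}}{2} = - \frac{6}{F}$)
$\left(\left(\left(u{\left(S{\left(1,5 \right)} \right)} - 126\right) - 74\right) - 68\right) \left(-141\right) = \left(\left(\left(- \frac{6}{-6} - 126\right) - 74\right) - 68\right) \left(-141\right) = \left(\left(\left(\left(-6\right) \left(- \frac{1}{6}\right) - 126\right) - 74\right) - 68\right) \left(-141\right) = \left(\left(\left(1 - 126\right) - 74\right) - 68\right) \left(-141\right) = \left(\left(-125 - 74\right) - 68\right) \left(-141\right) = \left(-199 - 68\right) \left(-141\right) = \left(-267\right) \left(-141\right) = 37647$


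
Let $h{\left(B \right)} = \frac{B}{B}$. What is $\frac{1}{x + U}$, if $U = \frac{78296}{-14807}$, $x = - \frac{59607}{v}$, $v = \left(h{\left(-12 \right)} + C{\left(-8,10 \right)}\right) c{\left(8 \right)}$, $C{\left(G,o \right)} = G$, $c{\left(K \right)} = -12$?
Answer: $- \frac{414596}{296392571} \approx -0.0013988$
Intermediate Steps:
$h{\left(B \right)} = 1$
$v = 84$ ($v = \left(1 - 8\right) \left(-12\right) = \left(-7\right) \left(-12\right) = 84$)
$x = - \frac{19869}{28}$ ($x = - \frac{59607}{84} = \left(-59607\right) \frac{1}{84} = - \frac{19869}{28} \approx -709.61$)
$U = - \frac{78296}{14807}$ ($U = 78296 \left(- \frac{1}{14807}\right) = - \frac{78296}{14807} \approx -5.2878$)
$\frac{1}{x + U} = \frac{1}{- \frac{19869}{28} - \frac{78296}{14807}} = \frac{1}{- \frac{296392571}{414596}} = - \frac{414596}{296392571}$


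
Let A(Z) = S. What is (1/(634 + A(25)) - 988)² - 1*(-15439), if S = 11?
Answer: 412522043056/416025 ≈ 9.9158e+5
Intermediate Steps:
A(Z) = 11
(1/(634 + A(25)) - 988)² - 1*(-15439) = (1/(634 + 11) - 988)² - 1*(-15439) = (1/645 - 988)² + 15439 = (-637259/645)² + 15439 = 406099033081/416025 + 15439 = 412522043056/416025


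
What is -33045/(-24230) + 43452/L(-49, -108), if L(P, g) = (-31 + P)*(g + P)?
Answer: 36697179/7608220 ≈ 4.8234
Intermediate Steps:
L(P, g) = (-31 + P)*(P + g)
-33045/(-24230) + 43452/L(-49, -108) = -33045/(-24230) + 43452/((-49)² - 31*(-49) - 31*(-108) - 49*(-108)) = -33045*(-1/24230) + 43452/(2401 + 1519 + 3348 + 5292) = 6609/4846 + 43452/12560 = 6609/4846 + 43452*(1/12560) = 6609/4846 + 10863/3140 = 36697179/7608220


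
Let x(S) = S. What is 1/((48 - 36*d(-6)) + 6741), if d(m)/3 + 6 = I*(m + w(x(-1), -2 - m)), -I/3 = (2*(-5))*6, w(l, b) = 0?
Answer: 1/124077 ≈ 8.0595e-6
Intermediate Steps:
I = 180 (I = -3*2*(-5)*6 = -(-30)*6 = -3*(-60) = 180)
d(m) = -18 + 540*m (d(m) = -18 + 3*(180*(m + 0)) = -18 + 3*(180*m) = -18 + 540*m)
1/((48 - 36*d(-6)) + 6741) = 1/((48 - 36*(-18 + 540*(-6))) + 6741) = 1/((48 - 36*(-18 - 3240)) + 6741) = 1/((48 - 36*(-3258)) + 6741) = 1/((48 + 117288) + 6741) = 1/(117336 + 6741) = 1/124077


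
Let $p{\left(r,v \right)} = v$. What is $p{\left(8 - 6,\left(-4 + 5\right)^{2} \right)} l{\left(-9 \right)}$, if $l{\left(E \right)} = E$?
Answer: $-9$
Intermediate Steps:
$p{\left(8 - 6,\left(-4 + 5\right)^{2} \right)} l{\left(-9 \right)} = \left(-4 + 5\right)^{2} \left(-9\right) = 1^{2} \left(-9\right) = 1 \left(-9\right) = -9$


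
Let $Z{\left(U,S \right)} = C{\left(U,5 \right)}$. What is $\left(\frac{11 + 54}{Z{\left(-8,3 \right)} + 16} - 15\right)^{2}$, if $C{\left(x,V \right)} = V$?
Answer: $\frac{62500}{441} \approx 141.72$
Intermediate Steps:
$Z{\left(U,S \right)} = 5$
$\left(\frac{11 + 54}{Z{\left(-8,3 \right)} + 16} - 15\right)^{2} = \left(\frac{11 + 54}{5 + 16} - 15\right)^{2} = \left(\frac{65}{21} - 15\right)^{2} = \left(- \frac{250}{21}\right)^{2} = \frac{62500}{441}$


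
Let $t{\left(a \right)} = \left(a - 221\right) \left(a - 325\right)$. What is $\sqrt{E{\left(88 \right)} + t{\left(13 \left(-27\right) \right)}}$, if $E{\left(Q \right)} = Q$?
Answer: $2 \sqrt{96690} \approx 621.9$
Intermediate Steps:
$t{\left(a \right)} = \left(-325 + a\right) \left(-221 + a\right)$ ($t{\left(a \right)} = \left(-221 + a\right) \left(-325 + a\right) = \left(-325 + a\right) \left(-221 + a\right)$)
$\sqrt{E{\left(88 \right)} + t{\left(13 \left(-27\right) \right)}} = \sqrt{88 + \left(71825 + \left(13 \left(-27\right)\right)^{2} - 546 \cdot 13 \left(-27\right)\right)} = \sqrt{88 + \left(71825 + \left(-351\right)^{2} - -191646\right)} = \sqrt{88 + \left(71825 + 123201 + 191646\right)} = \sqrt{88 + 386672} = \sqrt{386760} = 2 \sqrt{96690}$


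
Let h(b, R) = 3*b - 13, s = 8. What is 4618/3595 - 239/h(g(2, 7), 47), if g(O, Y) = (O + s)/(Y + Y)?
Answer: 6365403/273220 ≈ 23.298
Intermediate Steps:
g(O, Y) = (8 + O)/(2*Y) (g(O, Y) = (O + 8)/(Y + Y) = (8 + O)/((2*Y)) = (8 + O)*(1/(2*Y)) = (8 + O)/(2*Y))
h(b, R) = -13 + 3*b
4618/3595 - 239/h(g(2, 7), 47) = 4618/3595 - 239/(-13 + 3*((1/2)*(8 + 2)/7)) = 4618*(1/3595) - 239/(-13 + 3*((1/2)*(1/7)*10)) = 4618/3595 - 239/(-13 + 3*(5/7)) = 4618/3595 - 239/(-13 + 15/7) = 4618/3595 - 239/(-76/7) = 4618/3595 - 239*(-7/76) = 4618/3595 + 1673/76 = 6365403/273220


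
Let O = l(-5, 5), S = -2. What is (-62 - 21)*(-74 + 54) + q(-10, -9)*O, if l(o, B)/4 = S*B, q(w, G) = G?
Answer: 2020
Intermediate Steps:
l(o, B) = -8*B (l(o, B) = 4*(-2*B) = -8*B)
O = -40 (O = -8*5 = -40)
(-62 - 21)*(-74 + 54) + q(-10, -9)*O = (-62 - 21)*(-74 + 54) - 9*(-40) = -83*(-20) + 360 = 1660 + 360 = 2020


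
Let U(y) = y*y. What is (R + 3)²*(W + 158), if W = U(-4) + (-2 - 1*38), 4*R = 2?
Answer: 3283/2 ≈ 1641.5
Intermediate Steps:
U(y) = y²
R = ½ (R = (¼)*2 = ½ ≈ 0.50000)
W = -24 (W = (-4)² + (-2 - 1*38) = 16 + (-2 - 38) = 16 - 40 = -24)
(R + 3)²*(W + 158) = (½ + 3)²*(-24 + 158) = (7/2)²*134 = (49/4)*134 = 3283/2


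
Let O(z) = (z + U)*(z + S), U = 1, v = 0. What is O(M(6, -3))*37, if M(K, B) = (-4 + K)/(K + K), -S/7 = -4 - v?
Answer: 43771/36 ≈ 1215.9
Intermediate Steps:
S = 28 (S = -7*(-4 - 1*0) = -7*(-4 + 0) = -7*(-4) = 28)
M(K, B) = (-4 + K)/(2*K) (M(K, B) = (-4 + K)/((2*K)) = (-4 + K)*(1/(2*K)) = (-4 + K)/(2*K))
O(z) = (1 + z)*(28 + z) (O(z) = (z + 1)*(z + 28) = (1 + z)*(28 + z))
O(M(6, -3))*37 = (28 + ((½)*(-4 + 6)/6)² + 29*((½)*(-4 + 6)/6))*37 = (28 + ((½)*(⅙)*2)² + 29*((½)*(⅙)*2))*37 = (28 + (⅙)² + 29*(⅙))*37 = (28 + 1/36 + 29/6)*37 = (1183/36)*37 = 43771/36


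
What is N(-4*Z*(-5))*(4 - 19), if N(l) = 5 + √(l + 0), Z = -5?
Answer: -75 - 150*I ≈ -75.0 - 150.0*I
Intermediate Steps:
N(l) = 5 + √l
N(-4*Z*(-5))*(4 - 19) = (5 + √(-4*(-5)*(-5)))*(4 - 19) = (5 + √(20*(-5)))*(-15) = (5 + √(-100))*(-15) = (5 + 10*I)*(-15) = -75 - 150*I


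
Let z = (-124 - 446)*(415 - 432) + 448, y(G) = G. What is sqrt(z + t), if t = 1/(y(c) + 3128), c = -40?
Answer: sqrt(6042085985)/772 ≈ 100.69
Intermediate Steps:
z = 10138 (z = -570*(-17) + 448 = 9690 + 448 = 10138)
t = 1/3088 (t = 1/(-40 + 3128) = 1/3088 ≈ 0.00032383)
sqrt(z + t) = sqrt(10138 + 1/3088) = sqrt(31306145/3088) = sqrt(6042085985)/772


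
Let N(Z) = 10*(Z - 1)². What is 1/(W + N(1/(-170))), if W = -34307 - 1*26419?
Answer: -2890/175468899 ≈ -1.6470e-5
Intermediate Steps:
W = -60726 (W = -34307 - 26419 = -60726)
N(Z) = 10*(-1 + Z)²
1/(W + N(1/(-170))) = 1/(-60726 + 10*(-1 + 1/(-170))²) = 1/(-60726 + 10*(-1 - 1/170)²) = 1/(-60726 + 10*(-171/170)²) = 1/(-60726 + 10*(29241/28900)) = 1/(-60726 + 29241/2890) = 1/(-175468899/2890) = -2890/175468899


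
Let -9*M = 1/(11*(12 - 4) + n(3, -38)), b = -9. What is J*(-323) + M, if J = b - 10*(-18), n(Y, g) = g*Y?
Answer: -12924521/234 ≈ -55233.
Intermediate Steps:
n(Y, g) = Y*g
M = 1/234 (M = -1/(9*(11*(12 - 4) + 3*(-38))) = -1/(9*(11*8 - 114)) = -1/(9*(88 - 114)) = -⅑/(-26) = -⅑*(-1/26) = 1/234 ≈ 0.0042735)
J = 171 (J = -9 - 10*(-18) = -9 + 180 = 171)
J*(-323) + M = 171*(-323) + 1/234 = -55233 + 1/234 = -12924521/234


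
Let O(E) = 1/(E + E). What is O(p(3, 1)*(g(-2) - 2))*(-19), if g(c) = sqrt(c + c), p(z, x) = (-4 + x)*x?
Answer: -19/24 - 19*I/24 ≈ -0.79167 - 0.79167*I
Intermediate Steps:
p(z, x) = x*(-4 + x)
g(c) = sqrt(2)*sqrt(c) (g(c) = sqrt(2*c) = sqrt(2)*sqrt(c))
O(E) = 1/(2*E)
O(p(3, 1)*(g(-2) - 2))*(-19) = (1/(2*(((1*(-4 + 1))*(sqrt(2)*sqrt(-2) - 2)))))*(-19) = (1/(2*(((1*(-3))*(sqrt(2)*(I*sqrt(2)) - 2)))))*(-19) = (1/(2*((-3*(2*I - 2)))))*(-19) = (1/(2*((-3*(-2 + 2*I)))))*(-19) = (1/(2*(6 - 6*I)))*(-19) = (((6 + 6*I)/72)/2)*(-19) = ((6 + 6*I)/144)*(-19) = -19*(6 + 6*I)/144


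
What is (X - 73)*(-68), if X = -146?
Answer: 14892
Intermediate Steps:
(X - 73)*(-68) = (-146 - 73)*(-68) = -219*(-68) = 14892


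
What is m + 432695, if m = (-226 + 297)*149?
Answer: 443274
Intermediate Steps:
m = 10579 (m = 71*149 = 10579)
m + 432695 = 10579 + 432695 = 443274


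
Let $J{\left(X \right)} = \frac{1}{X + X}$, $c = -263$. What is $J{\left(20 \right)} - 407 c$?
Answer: $\frac{4281641}{40} \approx 1.0704 \cdot 10^{5}$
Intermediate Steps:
$J{\left(X \right)} = \frac{1}{2 X}$
$J{\left(20 \right)} - 407 c = \frac{1}{2 \cdot 20} - -107041 = \frac{1}{2} \cdot \frac{1}{20} + 107041 = \frac{1}{40} + 107041 = \frac{4281641}{40}$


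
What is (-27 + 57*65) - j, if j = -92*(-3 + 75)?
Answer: 10302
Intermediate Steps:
j = -6624 (j = -92*72 = -6624)
(-27 + 57*65) - j = (-27 + 57*65) - 1*(-6624) = (-27 + 3705) + 6624 = 3678 + 6624 = 10302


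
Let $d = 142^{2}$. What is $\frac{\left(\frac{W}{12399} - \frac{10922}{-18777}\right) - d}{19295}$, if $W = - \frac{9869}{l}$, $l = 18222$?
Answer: $- \frac{28513584405210227}{27285532684830090} \approx -1.045$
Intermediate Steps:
$W = - \frac{9869}{18222} \approx -0.5416$
$d = 20164$
$\frac{\left(\frac{W}{12399} - \frac{10922}{-18777}\right) - d}{19295} = \frac{\left(- \frac{9869}{18222 \cdot 12399} - \frac{10922}{-18777}\right) - 20164}{19295} = \left(\left(\left(- \frac{9869}{18222}\right) \frac{1}{12399} - - \frac{10922}{18777}\right) - 20164\right) \frac{1}{19295} = \left(\left(- \frac{9869}{225934578} + \frac{10922}{18777}\right) - 20164\right) \frac{1}{19295} = \left(\frac{822490716901}{1414124523702} - 20164\right) \frac{1}{19295} = \left(- \frac{28513584405210227}{1414124523702}\right) \frac{1}{19295} = - \frac{28513584405210227}{27285532684830090}$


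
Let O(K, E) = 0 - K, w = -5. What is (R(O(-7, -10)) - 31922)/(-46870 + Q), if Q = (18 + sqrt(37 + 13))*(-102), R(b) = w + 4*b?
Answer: 776836347/1185877118 - 8134245*sqrt(2)/1185877118 ≈ 0.64537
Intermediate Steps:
O(K, E) = -K
R(b) = -5 + 4*b
Q = -1836 - 510*sqrt(2) (Q = (18 + sqrt(50))*(-102) = (18 + 5*sqrt(2))*(-102) = -1836 - 510*sqrt(2) ≈ -2557.3)
(R(O(-7, -10)) - 31922)/(-46870 + Q) = ((-5 + 4*(-1*(-7))) - 31922)/(-46870 + (-1836 - 510*sqrt(2))) = ((-5 + 4*7) - 31922)/(-48706 - 510*sqrt(2)) = ((-5 + 28) - 31922)/(-48706 - 510*sqrt(2)) = (23 - 31922)/(-48706 - 510*sqrt(2)) = -31899/(-48706 - 510*sqrt(2))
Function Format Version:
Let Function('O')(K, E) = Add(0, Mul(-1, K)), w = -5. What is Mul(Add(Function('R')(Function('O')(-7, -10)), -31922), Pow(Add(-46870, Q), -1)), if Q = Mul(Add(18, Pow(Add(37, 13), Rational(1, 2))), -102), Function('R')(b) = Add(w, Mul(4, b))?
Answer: Add(Rational(776836347, 1185877118), Mul(Rational(-8134245, 1185877118), Pow(2, Rational(1, 2)))) ≈ 0.64537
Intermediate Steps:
Function('O')(K, E) = Mul(-1, K)
Function('R')(b) = Add(-5, Mul(4, b))
Q = Add(-1836, Mul(-510, Pow(2, Rational(1, 2)))) (Q = Mul(Add(18, Pow(50, Rational(1, 2))), -102) = Mul(Add(18, Mul(5, Pow(2, Rational(1, 2)))), -102) = Add(-1836, Mul(-510, Pow(2, Rational(1, 2)))) ≈ -2557.3)
Mul(Add(Function('R')(Function('O')(-7, -10)), -31922), Pow(Add(-46870, Q), -1)) = Mul(Add(Add(-5, Mul(4, Mul(-1, -7))), -31922), Pow(Add(-46870, Add(-1836, Mul(-510, Pow(2, Rational(1, 2))))), -1)) = Mul(Add(Add(-5, Mul(4, 7)), -31922), Pow(Add(-48706, Mul(-510, Pow(2, Rational(1, 2)))), -1)) = Mul(Add(Add(-5, 28), -31922), Pow(Add(-48706, Mul(-510, Pow(2, Rational(1, 2)))), -1)) = Mul(Add(23, -31922), Pow(Add(-48706, Mul(-510, Pow(2, Rational(1, 2)))), -1)) = Mul(-31899, Pow(Add(-48706, Mul(-510, Pow(2, Rational(1, 2)))), -1))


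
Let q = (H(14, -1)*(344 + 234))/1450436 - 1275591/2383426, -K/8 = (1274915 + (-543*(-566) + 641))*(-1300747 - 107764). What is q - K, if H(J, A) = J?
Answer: -15414956895620146998417769/864251718434 ≈ -1.7836e+13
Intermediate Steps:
K = 17836188886672 (K = -8*(1274915 + (-543*(-566) + 641))*(-1300747 - 107764) = -8*(1274915 + (307338 + 641))*(-1408511) = -8*(1274915 + 307979)*(-1408511) = -12663152*(-1408511) = -8*(-2229523610834) = 17836188886672)
q = -457719106121/864251718434 (q = (14*(344 + 234))/1450436 - 1275591/2383426 = (14*578)*(1/1450436) - 1275591*1/2383426 = 8092*(1/1450436) - 1275591/2383426 = 2023/362609 - 1275591/2383426 = -457719106121/864251718434 ≈ -0.52961)
q - K = -457719106121/864251718434 - 1*17836188886672 = -457719106121/864251718434 - 17836188886672 = -15414956895620146998417769/864251718434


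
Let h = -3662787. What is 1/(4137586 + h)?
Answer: 1/474799 ≈ 2.1062e-6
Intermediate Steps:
1/(4137586 + h) = 1/(4137586 - 3662787) = 1/474799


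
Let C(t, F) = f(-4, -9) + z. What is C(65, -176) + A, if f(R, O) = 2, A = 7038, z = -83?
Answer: 6957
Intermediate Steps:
C(t, F) = -81 (C(t, F) = 2 - 83 = -81)
C(65, -176) + A = -81 + 7038 = 6957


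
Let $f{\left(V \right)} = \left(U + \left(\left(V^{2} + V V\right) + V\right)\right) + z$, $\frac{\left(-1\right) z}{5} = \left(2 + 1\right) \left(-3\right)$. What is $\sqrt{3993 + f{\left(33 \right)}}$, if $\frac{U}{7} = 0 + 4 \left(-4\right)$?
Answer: $19 \sqrt{17} \approx 78.339$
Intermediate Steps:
$z = 45$ ($z = - 5 \left(2 + 1\right) \left(-3\right) = - 5 \cdot 3 \left(-3\right) = \left(-5\right) \left(-9\right) = 45$)
$U = -112$ ($U = 7 \left(0 + 4 \left(-4\right)\right) = 7 \left(0 - 16\right) = 7 \left(-16\right) = -112$)
$f{\left(V \right)} = -67 + V + 2 V^{2}$ ($f{\left(V \right)} = \left(-112 + \left(\left(V^{2} + V V\right) + V\right)\right) + 45 = \left(-112 + \left(\left(V^{2} + V^{2}\right) + V\right)\right) + 45 = \left(-112 + \left(2 V^{2} + V\right)\right) + 45 = \left(-112 + \left(V + 2 V^{2}\right)\right) + 45 = \left(-112 + V + 2 V^{2}\right) + 45 = -67 + V + 2 V^{2}$)
$\sqrt{3993 + f{\left(33 \right)}} = \sqrt{3993 + \left(-67 + 33 + 2 \cdot 33^{2}\right)} = \sqrt{3993 + \left(-67 + 33 + 2 \cdot 1089\right)} = \sqrt{3993 + \left(-67 + 33 + 2178\right)} = \sqrt{3993 + 2144} = \sqrt{6137} = 19 \sqrt{17}$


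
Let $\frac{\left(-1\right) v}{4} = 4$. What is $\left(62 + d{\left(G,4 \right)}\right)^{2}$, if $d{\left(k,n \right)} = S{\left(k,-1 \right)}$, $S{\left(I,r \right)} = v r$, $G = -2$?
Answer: $6084$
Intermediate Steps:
$v = -16$ ($v = \left(-4\right) 4 = -16$)
$S{\left(I,r \right)} = - 16 r$
$d{\left(k,n \right)} = 16$ ($d{\left(k,n \right)} = \left(-16\right) \left(-1\right) = 16$)
$\left(62 + d{\left(G,4 \right)}\right)^{2} = \left(62 + 16\right)^{2} = 78^{2} = 6084$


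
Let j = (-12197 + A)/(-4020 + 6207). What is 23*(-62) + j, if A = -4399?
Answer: -348362/243 ≈ -1433.6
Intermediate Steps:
j = -1844/243 (j = (-12197 - 4399)/(-4020 + 6207) = -16596/2187 = -16596*1/2187 = -1844/243 ≈ -7.5885)
23*(-62) + j = 23*(-62) - 1844/243 = -1426 - 1844/243 = -348362/243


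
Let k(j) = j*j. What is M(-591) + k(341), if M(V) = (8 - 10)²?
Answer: 116285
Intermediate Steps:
k(j) = j²
M(V) = 4 (M(V) = (-2)² = 4)
M(-591) + k(341) = 4 + 341² = 4 + 116281 = 116285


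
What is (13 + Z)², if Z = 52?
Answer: 4225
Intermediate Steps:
(13 + Z)² = (13 + 52)² = 65² = 4225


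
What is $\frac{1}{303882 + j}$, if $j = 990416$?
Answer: $\frac{1}{1294298} \approx 7.7262 \cdot 10^{-7}$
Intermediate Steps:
$\frac{1}{303882 + j} = \frac{1}{303882 + 990416} = \frac{1}{1294298}$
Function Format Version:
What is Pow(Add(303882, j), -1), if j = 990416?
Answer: Rational(1, 1294298) ≈ 7.7262e-7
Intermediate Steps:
Pow(Add(303882, j), -1) = Pow(Add(303882, 990416), -1) = Pow(1294298, -1) = Rational(1, 1294298)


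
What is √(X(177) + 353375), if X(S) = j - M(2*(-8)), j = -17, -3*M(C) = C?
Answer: √3180174/3 ≈ 594.43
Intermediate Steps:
M(C) = -C/3
X(S) = -67/3 (X(S) = -17 - (-1)*2*(-8)/3 = -17 - (-1)*(-16)/3 = -17 - 1*16/3 = -17 - 16/3 = -67/3)
√(X(177) + 353375) = √(-67/3 + 353375) = √(1060058/3) = √3180174/3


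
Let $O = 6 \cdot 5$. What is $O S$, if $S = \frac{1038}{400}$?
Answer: $\frac{1557}{20} \approx 77.85$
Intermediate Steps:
$O = 30$
$S = \frac{519}{200}$ ($S = 1038 \cdot \frac{1}{400} = \frac{519}{200} \approx 2.595$)
$O S = 30 \cdot \frac{519}{200} = \frac{1557}{20}$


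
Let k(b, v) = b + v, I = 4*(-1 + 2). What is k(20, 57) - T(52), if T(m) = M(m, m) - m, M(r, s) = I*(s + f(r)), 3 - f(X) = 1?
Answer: -87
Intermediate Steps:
f(X) = 2 (f(X) = 3 - 1*1 = 3 - 1 = 2)
I = 4 (I = 4*1 = 4)
M(r, s) = 8 + 4*s (M(r, s) = 4*(s + 2) = 4*(2 + s) = 8 + 4*s)
T(m) = 8 + 3*m (T(m) = (8 + 4*m) - m = 8 + 3*m)
k(20, 57) - T(52) = (20 + 57) - (8 + 3*52) = 77 - (8 + 156) = 77 - 1*164 = 77 - 164 = -87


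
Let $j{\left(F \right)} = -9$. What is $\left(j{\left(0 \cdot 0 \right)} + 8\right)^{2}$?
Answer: $1$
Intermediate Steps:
$\left(j{\left(0 \cdot 0 \right)} + 8\right)^{2} = \left(-9 + 8\right)^{2} = \left(-1\right)^{2} = 1$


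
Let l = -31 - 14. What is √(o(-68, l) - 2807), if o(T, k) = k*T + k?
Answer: 4*√13 ≈ 14.422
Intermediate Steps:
l = -45
o(T, k) = k + T*k (o(T, k) = T*k + k = k + T*k)
√(o(-68, l) - 2807) = √(-45*(1 - 68) - 2807) = √(-45*(-67) - 2807) = √(3015 - 2807) = √208 = 4*√13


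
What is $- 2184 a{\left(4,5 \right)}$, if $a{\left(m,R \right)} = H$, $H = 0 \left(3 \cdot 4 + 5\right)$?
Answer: $0$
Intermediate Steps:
$H = 0$ ($H = 0 \left(12 + 5\right) = 0 \cdot 17 = 0$)
$a{\left(m,R \right)} = 0$
$- 2184 a{\left(4,5 \right)} = \left(-2184\right) 0 = 0$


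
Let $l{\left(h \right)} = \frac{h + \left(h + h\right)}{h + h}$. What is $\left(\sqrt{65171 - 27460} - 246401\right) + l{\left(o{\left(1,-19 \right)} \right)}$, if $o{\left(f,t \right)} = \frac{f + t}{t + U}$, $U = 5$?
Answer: $- \frac{492799}{2} + \sqrt{37711} \approx -2.4621 \cdot 10^{5}$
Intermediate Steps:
$o{\left(f,t \right)} = \frac{f + t}{5 + t}$ ($o{\left(f,t \right)} = \frac{f + t}{t + 5} = \frac{f + t}{5 + t}$)
$l{\left(h \right)} = \frac{3}{2}$ ($l{\left(h \right)} = \frac{h + 2 h}{2 h} = 3 h \frac{1}{2 h} = \frac{3}{2}$)
$\left(\sqrt{65171 - 27460} - 246401\right) + l{\left(o{\left(1,-19 \right)} \right)} = \left(\sqrt{65171 - 27460} - 246401\right) + \frac{3}{2} = \left(\sqrt{37711} - 246401\right) + \frac{3}{2} = \left(-246401 + \sqrt{37711}\right) + \frac{3}{2} = - \frac{492799}{2} + \sqrt{37711}$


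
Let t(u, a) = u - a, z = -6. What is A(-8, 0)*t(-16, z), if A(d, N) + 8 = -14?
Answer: 220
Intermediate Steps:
A(d, N) = -22 (A(d, N) = -8 - 14 = -22)
A(-8, 0)*t(-16, z) = -22*(-16 - 1*(-6)) = -22*(-16 + 6) = -22*(-10) = 220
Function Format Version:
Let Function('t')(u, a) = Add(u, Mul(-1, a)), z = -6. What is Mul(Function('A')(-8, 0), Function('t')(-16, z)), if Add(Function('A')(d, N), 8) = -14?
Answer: 220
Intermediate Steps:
Function('A')(d, N) = -22 (Function('A')(d, N) = Add(-8, -14) = -22)
Mul(Function('A')(-8, 0), Function('t')(-16, z)) = Mul(-22, Add(-16, Mul(-1, -6))) = Mul(-22, Add(-16, 6)) = Mul(-22, -10) = 220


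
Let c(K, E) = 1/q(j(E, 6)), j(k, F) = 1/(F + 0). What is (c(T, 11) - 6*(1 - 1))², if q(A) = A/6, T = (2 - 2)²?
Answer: 1296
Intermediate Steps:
j(k, F) = 1/F
T = 0 (T = 0² = 0)
q(A) = A/6 (q(A) = A*(⅙) = A/6)
c(K, E) = 36 (c(K, E) = 1/((⅙)/6) = 1/((⅙)*(⅙)) = 1/(1/36) = 36)
(c(T, 11) - 6*(1 - 1))² = (36 - 6*(1 - 1))² = (36 - 6*0)² = (36 + 0)² = 36² = 1296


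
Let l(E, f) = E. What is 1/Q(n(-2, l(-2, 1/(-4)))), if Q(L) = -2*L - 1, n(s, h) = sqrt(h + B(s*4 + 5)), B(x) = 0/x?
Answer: I/(-I + 2*sqrt(2)) ≈ -0.11111 + 0.31427*I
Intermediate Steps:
B(x) = 0
n(s, h) = sqrt(h) (n(s, h) = sqrt(h + 0) = sqrt(h))
Q(L) = -1 - 2*L
1/Q(n(-2, l(-2, 1/(-4)))) = 1/(-1 - 2*I*sqrt(2))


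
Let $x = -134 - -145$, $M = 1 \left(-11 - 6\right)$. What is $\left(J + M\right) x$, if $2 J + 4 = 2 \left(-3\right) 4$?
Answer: $-341$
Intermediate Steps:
$M = -17$ ($M = 1 \left(-17\right) = -17$)
$x = 11$ ($x = -134 + 145 = 11$)
$J = -14$ ($J = -2 + \frac{2 \left(-3\right) 4}{2} = -2 + \frac{\left(-6\right) 4}{2} = -2 + \frac{1}{2} \left(-24\right) = -2 - 12 = -14$)
$\left(J + M\right) x = \left(-14 - 17\right) 11 = \left(-31\right) 11 = -341$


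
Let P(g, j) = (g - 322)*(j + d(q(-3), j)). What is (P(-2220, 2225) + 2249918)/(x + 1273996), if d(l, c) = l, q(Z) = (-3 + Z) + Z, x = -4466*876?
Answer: 1691577/1319110 ≈ 1.2824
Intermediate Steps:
x = -3912216
q(Z) = -3 + 2*Z
P(g, j) = (-322 + g)*(-9 + j) (P(g, j) = (g - 322)*(j + (-3 + 2*(-3))) = (-322 + g)*(j + (-3 - 6)) = (-322 + g)*(j - 9) = (-322 + g)*(-9 + j))
(P(-2220, 2225) + 2249918)/(x + 1273996) = ((2898 - 322*2225 - 9*(-2220) - 2220*2225) + 2249918)/(-3912216 + 1273996) = ((2898 - 716450 + 19980 - 4939500) + 2249918)/(-2638220) = (-5633072 + 2249918)*(-1/2638220) = -3383154*(-1/2638220) = 1691577/1319110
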